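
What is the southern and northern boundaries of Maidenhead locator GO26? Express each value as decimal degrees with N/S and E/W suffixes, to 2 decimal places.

Field G=6, O=14: +6·20° lon, +14·10° lat → SW at lon -60°, lat 50°.
Square 2, 6: +2·2° lon, +6·1° lat → SW at lon -56°, lat 56°.
Cell spans 2° lon × 1° lat.
south 56.00° N, north 57.00° N.

56.00° N, 57.00° N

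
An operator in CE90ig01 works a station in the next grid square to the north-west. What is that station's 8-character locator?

CE90hg92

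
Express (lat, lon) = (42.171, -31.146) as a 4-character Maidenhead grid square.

Add 180° to longitude and 90° to latitude: 148.85, 132.17.
Field (20°×10°, letters A–R): lon ⌊148.85/20⌋ = 7 → H; lat ⌊132.17/10⌋ = 13 → N.
Square (2°×1°, digits 0–9): lon ⌊8.85/2⌋ = 4; lat ⌊2.17/1⌋ = 2.

HN42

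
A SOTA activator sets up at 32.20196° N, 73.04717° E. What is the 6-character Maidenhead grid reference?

MM62me

Shift to the Maidenhead origin (180°W, 90°S): lon 253.0472, lat 122.2020.
Field (20°×10°, letters A–R): 253.0472/20 → 12 → M, 122.2020/10 → 12 → M; chars MM.
Square (2°×1°, digits 0–9): 13.0472/2 → 6, 2.2020/1 → 2; chars 62.
Subsquare (5′×2.5′, letters a–x): 1.0472/0.0833333 → 12 → m, 0.2020/0.0416667 → 4 → e; chars me.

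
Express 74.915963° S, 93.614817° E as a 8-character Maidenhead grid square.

NB65tc30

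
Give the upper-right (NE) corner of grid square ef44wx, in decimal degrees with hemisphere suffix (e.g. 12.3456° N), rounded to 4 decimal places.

35.0000° S, 90.0833° W

Field E=4, F=5: +4·20° lon, +5·10° lat → SW at lon -100°, lat -40°.
Square 4, 4: +4·2° lon, +4·1° lat → SW at lon -92°, lat -36°.
Subsquare w=22, x=23: +22·0.0833333° lon, +23·0.0416667° lat → SW at lon -90.1667°, lat -35.0417°.
Cell spans 0.0833333° lon × 0.0416667° lat. NE corner is SW corner plus one full cell.
latitude 35.0000° S, longitude 90.0833° W.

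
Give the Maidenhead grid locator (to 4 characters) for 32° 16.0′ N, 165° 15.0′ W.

AM72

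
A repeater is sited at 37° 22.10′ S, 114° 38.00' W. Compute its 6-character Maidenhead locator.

Shift to the Maidenhead origin (180°W, 90°S): lon 65.3667, lat 52.6317.
Field: lon ⌊65.3667/20⌋ = 3 → D; lat ⌊52.6317/10⌋ = 5 → F.
Square: lon ⌊5.3667/2⌋ = 2; lat ⌊2.6317/1⌋ = 2.
Subsquare: lon ⌊1.3667/0.0833333⌋ = 16 → q; lat ⌊0.6317/0.0416667⌋ = 15 → p.

DF22qp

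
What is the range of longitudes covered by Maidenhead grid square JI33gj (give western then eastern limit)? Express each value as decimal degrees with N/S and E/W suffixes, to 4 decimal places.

6.5000° E, 6.5833° E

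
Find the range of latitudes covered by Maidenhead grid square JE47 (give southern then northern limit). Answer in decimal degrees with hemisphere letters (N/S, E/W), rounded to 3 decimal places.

43.000° S, 42.000° S

Field J=9, E=4: +9·20° lon, +4·10° lat → SW at lon 0°, lat -50°.
Square 4, 7: +4·2° lon, +7·1° lat → SW at lon 8°, lat -43°.
Cell spans 2° lon × 1° lat.
south 43.000° S, north 42.000° S.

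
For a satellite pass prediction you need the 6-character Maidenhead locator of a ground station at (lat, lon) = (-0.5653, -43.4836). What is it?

Offset from 180°W / 90°S: lon 136.5164°, lat 89.4347°.
Field: 136.5164/20 → 6 → G, 89.4347/10 → 8 → I; chars GI.
Square: 16.5164/2 → 8, 9.4347/1 → 9; chars 89.
Subsquare: 0.5164/0.0833333 → 6 → g, 0.4347/0.0416667 → 10 → k; chars gk.

GI89gk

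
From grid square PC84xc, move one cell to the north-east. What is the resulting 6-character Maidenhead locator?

PC94ad

Longitude subsquare x = 23; +1 → 24, wraps to 0 = a, carry into square.
Longitude square 8; +1 → 9.
Latitude subsquare c = 2; +1 → 3 = d.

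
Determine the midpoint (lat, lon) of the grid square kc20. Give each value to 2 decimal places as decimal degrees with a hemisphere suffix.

Field K=10, C=2: +10·20° lon, +2·10° lat → SW at lon 20°, lat -70°.
Square 2, 0: +2·2° lon, +0·1° lat → SW at lon 24°, lat -70°.
Cell spans 2° lon × 1° lat. Centre is SW corner plus half of each.
latitude 69.50° S, longitude 25.00° E.

69.50° S, 25.00° E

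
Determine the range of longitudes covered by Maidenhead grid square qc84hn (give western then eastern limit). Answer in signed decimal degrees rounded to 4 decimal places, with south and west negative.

Field Q=16, C=2: +16·20° lon, +2·10° lat → SW at lon 140°, lat -70°.
Square 8, 4: +8·2° lon, +4·1° lat → SW at lon 156°, lat -66°.
Subsquare h=7, n=13: +7·0.0833333° lon, +13·0.0416667° lat → SW at lon 156.583°, lat -65.4583°.
Cell spans 0.0833333° lon × 0.0416667° lat.
west 156.5833, east 156.6667.

156.5833, 156.6667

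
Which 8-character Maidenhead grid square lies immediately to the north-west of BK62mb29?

Longitude extended square 2; −1 → 1.
Latitude extended square 9; +1 → 10, wraps to 0, carry into subsquare.
Latitude subsquare b = 1; +1 → 2 = c.

BK62mc10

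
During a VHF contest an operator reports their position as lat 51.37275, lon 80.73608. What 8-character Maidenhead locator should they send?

Shift to the Maidenhead origin (180°W, 90°S): lon 260.73608, lat 141.37275.
Field: 260.73608/20 → 13 → N, 141.37275/10 → 14 → O; chars NO.
Square: 0.73608/2 → 0, 1.37275/1 → 1; chars 01.
Subsquare: 0.73608/0.0833333 → 8 → i, 0.37275/0.0416667 → 8 → i; chars ii.
Extended square: 0.06941/0.00833333 → 8, 0.03942/0.00416667 → 9; chars 89.

NO01ii89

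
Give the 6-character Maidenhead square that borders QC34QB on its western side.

QC34pb

Longitude subsquare q = 16; −1 → 15 = p.
The latitude characters are unchanged.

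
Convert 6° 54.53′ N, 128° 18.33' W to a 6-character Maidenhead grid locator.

CJ56uv

Offset from 180°W / 90°S: lon 51.6945°, lat 96.9088°.
Field: 51.6945/20 → 2 → C, 96.9088/10 → 9 → J; chars CJ.
Square: 11.6945/2 → 5, 6.9088/1 → 6; chars 56.
Subsquare: 1.6945/0.0833333 → 20 → u, 0.9088/0.0416667 → 21 → v; chars uv.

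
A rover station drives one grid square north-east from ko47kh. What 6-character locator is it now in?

KO47li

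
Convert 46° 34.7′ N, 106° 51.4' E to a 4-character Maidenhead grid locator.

ON36

Offset from 180°W / 90°S: lon 286.86°, lat 136.58°.
Field: 286.86/20 → 14 → O, 136.58/10 → 13 → N; chars ON.
Square: 6.86/2 → 3, 6.58/1 → 6; chars 36.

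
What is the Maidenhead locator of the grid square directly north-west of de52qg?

DE52ph

Longitude subsquare q = 16; −1 → 15 = p.
Latitude subsquare g = 6; +1 → 7 = h.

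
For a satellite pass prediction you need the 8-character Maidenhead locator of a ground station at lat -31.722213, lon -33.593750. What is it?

HF38eg86

Shift to the Maidenhead origin (180°W, 90°S): lon 146.40625, lat 58.27779.
Field: 146.40625/20 → 7 → H, 58.27779/10 → 5 → F; chars HF.
Square: 6.40625/2 → 3, 8.27779/1 → 8; chars 38.
Subsquare: 0.40625/0.0833333 → 4 → e, 0.27779/0.0416667 → 6 → g; chars eg.
Extended square: 0.07292/0.00833333 → 8, 0.02779/0.00416667 → 6; chars 86.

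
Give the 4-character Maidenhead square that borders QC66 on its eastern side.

Longitude square 6; +1 → 7.
The latitude characters are unchanged.

QC76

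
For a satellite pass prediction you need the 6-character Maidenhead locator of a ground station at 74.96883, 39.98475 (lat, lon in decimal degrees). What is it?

KQ94xx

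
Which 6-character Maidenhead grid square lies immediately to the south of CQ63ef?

Latitude subsquare f = 5; −1 → 4 = e.
The longitude characters are unchanged.

CQ63ee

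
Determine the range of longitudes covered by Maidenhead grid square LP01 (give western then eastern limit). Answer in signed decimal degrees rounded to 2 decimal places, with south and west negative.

40.00, 42.00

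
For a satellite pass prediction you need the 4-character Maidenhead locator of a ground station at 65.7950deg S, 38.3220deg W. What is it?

HC04

Shift to the Maidenhead origin (180°W, 90°S): lon 141.68, lat 24.20.
Field: 141.68/20 → 7 → H, 24.20/10 → 2 → C; chars HC.
Square: 1.68/2 → 0, 4.20/1 → 4; chars 04.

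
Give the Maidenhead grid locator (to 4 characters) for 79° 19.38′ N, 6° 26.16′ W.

IQ69

Add 180° to longitude and 90° to latitude: 173.56, 169.32.
Field: 173.56/20 → 8 → I, 169.32/10 → 16 → Q; chars IQ.
Square: 13.56/2 → 6, 9.32/1 → 9; chars 69.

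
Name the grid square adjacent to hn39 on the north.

Latitude square 9; +1 → 10, wraps to 0, carry into field.
Latitude field N = 13; +1 → 14 = O.
The longitude characters are unchanged.

HO30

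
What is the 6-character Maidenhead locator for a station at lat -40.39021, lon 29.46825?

KE49ro

Shift to the Maidenhead origin (180°W, 90°S): lon 209.4683, lat 49.6098.
Field (20°×10°, letters A–R): 209.4683/20 → 10 → K, 49.6098/10 → 4 → E; chars KE.
Square (2°×1°, digits 0–9): 9.4683/2 → 4, 9.6098/1 → 9; chars 49.
Subsquare (5′×2.5′, letters a–x): 1.4683/0.0833333 → 17 → r, 0.6098/0.0416667 → 14 → o; chars ro.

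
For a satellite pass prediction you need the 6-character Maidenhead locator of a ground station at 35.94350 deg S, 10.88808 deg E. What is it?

JF54kb

Offset from 180°W / 90°S: lon 190.8881°, lat 54.0565°.
Field: 190.8881/20 → 9 → J, 54.0565/10 → 5 → F; chars JF.
Square: 10.8881/2 → 5, 4.0565/1 → 4; chars 54.
Subsquare: 0.8881/0.0833333 → 10 → k, 0.0565/0.0416667 → 1 → b; chars kb.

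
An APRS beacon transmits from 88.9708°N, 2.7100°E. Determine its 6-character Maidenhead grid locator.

JR18ix

Add 180° to longitude and 90° to latitude: 182.7100, 178.9708.
Field: 182.7100/20 → 9 → J, 178.9708/10 → 17 → R; chars JR.
Square: 2.7100/2 → 1, 8.9708/1 → 8; chars 18.
Subsquare: 0.7100/0.0833333 → 8 → i, 0.9708/0.0416667 → 23 → x; chars ix.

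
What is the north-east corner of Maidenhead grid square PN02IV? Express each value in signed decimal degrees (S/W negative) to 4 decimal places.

42.9167, 120.7500

Field P=15, N=13: +15·20° lon, +13·10° lat → SW at lon 120°, lat 40°.
Square 0, 2: +0·2° lon, +2·1° lat → SW at lon 120°, lat 42°.
Subsquare i=8, v=21: +8·0.0833333° lon, +21·0.0416667° lat → SW at lon 120.667°, lat 42.875°.
Cell spans 0.0833333° lon × 0.0416667° lat. NE corner is SW corner plus one full cell.
latitude 42.9167, longitude 120.7500.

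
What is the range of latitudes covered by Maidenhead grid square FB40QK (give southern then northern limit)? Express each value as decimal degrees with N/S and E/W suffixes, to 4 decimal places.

79.5833° S, 79.5417° S

Field F=5, B=1: +5·20° lon, +1·10° lat → SW at lon -80°, lat -80°.
Square 4, 0: +4·2° lon, +0·1° lat → SW at lon -72°, lat -80°.
Subsquare q=16, k=10: +16·0.0833333° lon, +10·0.0416667° lat → SW at lon -70.6667°, lat -79.5833°.
Cell spans 0.0833333° lon × 0.0416667° lat.
south 79.5833° S, north 79.5417° S.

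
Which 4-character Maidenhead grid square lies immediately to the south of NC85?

NC84

Latitude square 5; −1 → 4.
The longitude characters are unchanged.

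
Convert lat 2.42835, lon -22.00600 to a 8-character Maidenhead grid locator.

HJ82xk92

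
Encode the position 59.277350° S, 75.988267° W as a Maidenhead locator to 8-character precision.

FD20ar13

Add 180° to longitude and 90° to latitude: 104.01173, 30.72265.
Field (20°×10°, letters A–R): lon ⌊104.01173/20⌋ = 5 → F; lat ⌊30.72265/10⌋ = 3 → D.
Square (2°×1°, digits 0–9): lon ⌊4.01173/2⌋ = 2; lat ⌊0.72265/1⌋ = 0.
Subsquare (5′×2.5′, letters a–x): lon ⌊0.01173/0.0833333⌋ = 0 → a; lat ⌊0.72265/0.0416667⌋ = 17 → r.
Extended square (30″×15″, digits 0–9): lon ⌊0.01173/0.00833333⌋ = 1; lat ⌊0.01432/0.00416667⌋ = 3.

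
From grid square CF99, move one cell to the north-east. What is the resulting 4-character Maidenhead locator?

Longitude square 9; +1 → 10, wraps to 0, carry into field.
Longitude field C = 2; +1 → 3 = D.
Latitude square 9; +1 → 10, wraps to 0, carry into field.
Latitude field F = 5; +1 → 6 = G.

DG00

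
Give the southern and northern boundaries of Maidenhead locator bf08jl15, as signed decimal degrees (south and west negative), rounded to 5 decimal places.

-31.52083, -31.51667

Field B=1, F=5: +1·20° lon, +5·10° lat → SW at lon -160°, lat -40°.
Square 0, 8: +0·2° lon, +8·1° lat → SW at lon -160°, lat -32°.
Subsquare j=9, l=11: +9·0.0833333° lon, +11·0.0416667° lat → SW at lon -159.25°, lat -31.5417°.
Extended square 1, 5: +1·0.00833333° lon, +5·0.00416667° lat → SW at lon -159.242°, lat -31.5208°.
Cell spans 0.00833333° lon × 0.00416667° lat.
south -31.52083, north -31.51667.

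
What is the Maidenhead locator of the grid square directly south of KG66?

KG65

Latitude square 6; −1 → 5.
The longitude characters are unchanged.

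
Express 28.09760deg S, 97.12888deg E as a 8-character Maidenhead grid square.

Add 180° to longitude and 90° to latitude: 277.12888, 61.90240.
Field: lon ⌊277.12888/20⌋ = 13 → N; lat ⌊61.90240/10⌋ = 6 → G.
Square: lon ⌊17.12888/2⌋ = 8; lat ⌊1.90240/1⌋ = 1.
Subsquare: lon ⌊1.12888/0.0833333⌋ = 13 → n; lat ⌊0.90240/0.0416667⌋ = 21 → v.
Extended square: lon ⌊0.04555/0.00833333⌋ = 5; lat ⌊0.02740/0.00416667⌋ = 6.

NG81nv56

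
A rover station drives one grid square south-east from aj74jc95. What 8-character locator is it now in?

AJ74kc04

Longitude extended square 9; +1 → 10, wraps to 0, carry into subsquare.
Longitude subsquare j = 9; +1 → 10 = k.
Latitude extended square 5; −1 → 4.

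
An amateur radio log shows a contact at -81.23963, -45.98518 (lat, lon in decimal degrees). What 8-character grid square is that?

Shift to the Maidenhead origin (180°W, 90°S): lon 134.01482, lat 8.76037.
Field: 134.01482/20 → 6 → G, 8.76037/10 → 0 → A; chars GA.
Square: 14.01482/2 → 7, 8.76037/1 → 8; chars 78.
Subsquare: 0.01482/0.0833333 → 0 → a, 0.76037/0.0416667 → 18 → s; chars as.
Extended square: 0.01482/0.00833333 → 1, 0.01037/0.00416667 → 2; chars 12.

GA78as12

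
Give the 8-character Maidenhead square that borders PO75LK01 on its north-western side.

Longitude extended square 0; −1 → -1, wraps to 9, carry into subsquare.
Longitude subsquare l = 11; −1 → 10 = k.
Latitude extended square 1; +1 → 2.

PO75kk92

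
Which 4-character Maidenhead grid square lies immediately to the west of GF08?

FF98

Longitude square 0; −1 → -1, wraps to 9, carry into field.
Longitude field G = 6; −1 → 5 = F.
The latitude characters are unchanged.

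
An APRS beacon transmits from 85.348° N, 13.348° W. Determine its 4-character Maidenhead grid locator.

Shift to the Maidenhead origin (180°W, 90°S): lon 166.65, lat 175.35.
Field: 166.65/20 → 8 → I, 175.35/10 → 17 → R; chars IR.
Square: 6.65/2 → 3, 5.35/1 → 5; chars 35.

IR35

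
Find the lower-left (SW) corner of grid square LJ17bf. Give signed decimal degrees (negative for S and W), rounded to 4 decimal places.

7.2083, 42.0833

Field L=11, J=9: +11·20° lon, +9·10° lat → SW at lon 40°, lat 0°.
Square 1, 7: +1·2° lon, +7·1° lat → SW at lon 42°, lat 7°.
Subsquare b=1, f=5: +1·0.0833333° lon, +5·0.0416667° lat → SW at lon 42.0833°, lat 7.20833°.
latitude 7.2083, longitude 42.0833.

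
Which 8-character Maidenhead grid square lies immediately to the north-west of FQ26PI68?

Longitude extended square 6; −1 → 5.
Latitude extended square 8; +1 → 9.

FQ26pi59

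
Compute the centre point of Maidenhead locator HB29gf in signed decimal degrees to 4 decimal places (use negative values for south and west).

Field H=7, B=1: +7·20° lon, +1·10° lat → SW at lon -40°, lat -80°.
Square 2, 9: +2·2° lon, +9·1° lat → SW at lon -36°, lat -71°.
Subsquare g=6, f=5: +6·0.0833333° lon, +5·0.0416667° lat → SW at lon -35.5°, lat -70.7917°.
Cell spans 0.0833333° lon × 0.0416667° lat. Centre is SW corner plus half of each.
latitude -70.7708, longitude -35.4583.

-70.7708, -35.4583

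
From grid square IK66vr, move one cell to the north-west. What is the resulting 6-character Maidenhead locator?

IK66us

Longitude subsquare v = 21; −1 → 20 = u.
Latitude subsquare r = 17; +1 → 18 = s.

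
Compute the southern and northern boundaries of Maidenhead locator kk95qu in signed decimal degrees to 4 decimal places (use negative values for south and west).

15.8333, 15.8750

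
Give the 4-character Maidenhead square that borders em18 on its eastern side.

EM28

Longitude square 1; +1 → 2.
The latitude characters are unchanged.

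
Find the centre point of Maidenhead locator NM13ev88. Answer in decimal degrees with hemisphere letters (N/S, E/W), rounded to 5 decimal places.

33.91042° N, 82.40417° E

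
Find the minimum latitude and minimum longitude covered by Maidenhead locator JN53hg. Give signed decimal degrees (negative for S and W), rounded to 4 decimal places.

Field J=9, N=13: +9·20° lon, +13·10° lat → SW at lon 0°, lat 40°.
Square 5, 3: +5·2° lon, +3·1° lat → SW at lon 10°, lat 43°.
Subsquare h=7, g=6: +7·0.0833333° lon, +6·0.0416667° lat → SW at lon 10.5833°, lat 43.25°.
latitude 43.2500, longitude 10.5833.

43.2500, 10.5833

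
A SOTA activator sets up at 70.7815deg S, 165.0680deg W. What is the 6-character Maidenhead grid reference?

AB79lf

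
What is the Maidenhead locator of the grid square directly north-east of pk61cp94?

PK61dp05

Longitude extended square 9; +1 → 10, wraps to 0, carry into subsquare.
Longitude subsquare c = 2; +1 → 3 = d.
Latitude extended square 4; +1 → 5.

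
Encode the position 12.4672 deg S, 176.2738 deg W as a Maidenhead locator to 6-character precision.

AH17um

Offset from 180°W / 90°S: lon 3.7262°, lat 77.5328°.
Field: lon ⌊3.7262/20⌋ = 0 → A; lat ⌊77.5328/10⌋ = 7 → H.
Square: lon ⌊3.7262/2⌋ = 1; lat ⌊7.5328/1⌋ = 7.
Subsquare: lon ⌊1.7262/0.0833333⌋ = 20 → u; lat ⌊0.5328/0.0416667⌋ = 12 → m.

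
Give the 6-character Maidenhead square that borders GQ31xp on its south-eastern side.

GQ41ao

Longitude subsquare x = 23; +1 → 24, wraps to 0 = a, carry into square.
Longitude square 3; +1 → 4.
Latitude subsquare p = 15; −1 → 14 = o.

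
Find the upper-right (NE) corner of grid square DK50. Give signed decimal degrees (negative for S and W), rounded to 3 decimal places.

Field D=3, K=10: +3·20° lon, +10·10° lat → SW at lon -120°, lat 10°.
Square 5, 0: +5·2° lon, +0·1° lat → SW at lon -110°, lat 10°.
Cell spans 2° lon × 1° lat. NE corner is SW corner plus one full cell.
latitude 11.000, longitude -108.000.

11.000, -108.000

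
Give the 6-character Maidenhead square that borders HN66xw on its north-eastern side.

Longitude subsquare x = 23; +1 → 24, wraps to 0 = a, carry into square.
Longitude square 6; +1 → 7.
Latitude subsquare w = 22; +1 → 23 = x.

HN76ax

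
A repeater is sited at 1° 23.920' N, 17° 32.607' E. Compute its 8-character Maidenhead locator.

Add 180° to longitude and 90° to latitude: 197.54345, 91.39867.
Field: lon ⌊197.54345/20⌋ = 9 → J; lat ⌊91.39867/10⌋ = 9 → J.
Square: lon ⌊17.54345/2⌋ = 8; lat ⌊1.39867/1⌋ = 1.
Subsquare: lon ⌊1.54345/0.0833333⌋ = 18 → s; lat ⌊0.39867/0.0416667⌋ = 9 → j.
Extended square: lon ⌊0.04345/0.00833333⌋ = 5; lat ⌊0.02367/0.00416667⌋ = 5.

JJ81sj55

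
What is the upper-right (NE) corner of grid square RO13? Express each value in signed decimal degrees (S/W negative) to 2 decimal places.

Field R=17, O=14: +17·20° lon, +14·10° lat → SW at lon 160°, lat 50°.
Square 1, 3: +1·2° lon, +3·1° lat → SW at lon 162°, lat 53°.
Cell spans 2° lon × 1° lat. NE corner is SW corner plus one full cell.
latitude 54.00, longitude 164.00.

54.00, 164.00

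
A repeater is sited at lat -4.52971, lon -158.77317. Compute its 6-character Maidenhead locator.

Shift to the Maidenhead origin (180°W, 90°S): lon 21.2268, lat 85.4703.
Field: lon ⌊21.2268/20⌋ = 1 → B; lat ⌊85.4703/10⌋ = 8 → I.
Square: lon ⌊1.2268/2⌋ = 0; lat ⌊5.4703/1⌋ = 5.
Subsquare: lon ⌊1.2268/0.0833333⌋ = 14 → o; lat ⌊0.4703/0.0416667⌋ = 11 → l.

BI05ol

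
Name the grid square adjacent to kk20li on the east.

KK20mi

Longitude subsquare l = 11; +1 → 12 = m.
The latitude characters are unchanged.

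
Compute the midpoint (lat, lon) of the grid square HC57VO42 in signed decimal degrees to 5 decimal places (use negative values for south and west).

-62.40625, -28.21250

Field H=7, C=2: +7·20° lon, +2·10° lat → SW at lon -40°, lat -70°.
Square 5, 7: +5·2° lon, +7·1° lat → SW at lon -30°, lat -63°.
Subsquare v=21, o=14: +21·0.0833333° lon, +14·0.0416667° lat → SW at lon -28.25°, lat -62.4167°.
Extended square 4, 2: +4·0.00833333° lon, +2·0.00416667° lat → SW at lon -28.2167°, lat -62.4083°.
Cell spans 0.00833333° lon × 0.00416667° lat. Centre is SW corner plus half of each.
latitude -62.40625, longitude -28.21250.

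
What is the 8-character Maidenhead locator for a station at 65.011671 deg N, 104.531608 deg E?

Shift to the Maidenhead origin (180°W, 90°S): lon 284.53161, lat 155.01167.
Field: lon ⌊284.53161/20⌋ = 14 → O; lat ⌊155.01167/10⌋ = 15 → P.
Square: lon ⌊4.53161/2⌋ = 2; lat ⌊5.01167/1⌋ = 5.
Subsquare: lon ⌊0.53161/0.0833333⌋ = 6 → g; lat ⌊0.01167/0.0416667⌋ = 0 → a.
Extended square: lon ⌊0.03161/0.00833333⌋ = 3; lat ⌊0.01167/0.00416667⌋ = 2.

OP25ga32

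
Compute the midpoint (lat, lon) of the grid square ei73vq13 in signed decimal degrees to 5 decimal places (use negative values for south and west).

Field E=4, I=8: +4·20° lon, +8·10° lat → SW at lon -100°, lat -10°.
Square 7, 3: +7·2° lon, +3·1° lat → SW at lon -86°, lat -7°.
Subsquare v=21, q=16: +21·0.0833333° lon, +16·0.0416667° lat → SW at lon -84.25°, lat -6.33333°.
Extended square 1, 3: +1·0.00833333° lon, +3·0.00416667° lat → SW at lon -84.2417°, lat -6.32083°.
Cell spans 0.00833333° lon × 0.00416667° lat. Centre is SW corner plus half of each.
latitude -6.31875, longitude -84.23750.

-6.31875, -84.23750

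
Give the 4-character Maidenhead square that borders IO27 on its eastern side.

Longitude square 2; +1 → 3.
The latitude characters are unchanged.

IO37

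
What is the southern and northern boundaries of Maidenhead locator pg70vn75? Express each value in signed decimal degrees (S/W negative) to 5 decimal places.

-29.43750, -29.43333

Field P=15, G=6: +15·20° lon, +6·10° lat → SW at lon 120°, lat -30°.
Square 7, 0: +7·2° lon, +0·1° lat → SW at lon 134°, lat -30°.
Subsquare v=21, n=13: +21·0.0833333° lon, +13·0.0416667° lat → SW at lon 135.75°, lat -29.4583°.
Extended square 7, 5: +7·0.00833333° lon, +5·0.00416667° lat → SW at lon 135.808°, lat -29.4375°.
Cell spans 0.00833333° lon × 0.00416667° lat.
south -29.43750, north -29.43333.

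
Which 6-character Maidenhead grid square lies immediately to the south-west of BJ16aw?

Longitude subsquare a = 0; −1 → -1, wraps to 23 = x, carry into square.
Longitude square 1; −1 → 0.
Latitude subsquare w = 22; −1 → 21 = v.

BJ06xv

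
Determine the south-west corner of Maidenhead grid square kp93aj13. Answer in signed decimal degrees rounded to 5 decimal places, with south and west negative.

Field K=10, P=15: +10·20° lon, +15·10° lat → SW at lon 20°, lat 60°.
Square 9, 3: +9·2° lon, +3·1° lat → SW at lon 38°, lat 63°.
Subsquare a=0, j=9: +0·0.0833333° lon, +9·0.0416667° lat → SW at lon 38°, lat 63.375°.
Extended square 1, 3: +1·0.00833333° lon, +3·0.00416667° lat → SW at lon 38.0083°, lat 63.3875°.
latitude 63.38750, longitude 38.00833.

63.38750, 38.00833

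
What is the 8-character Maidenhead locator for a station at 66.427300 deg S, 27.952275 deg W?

Shift to the Maidenhead origin (180°W, 90°S): lon 152.04773, lat 23.57270.
Field (20°×10°, letters A–R): lon ⌊152.04773/20⌋ = 7 → H; lat ⌊23.57270/10⌋ = 2 → C.
Square (2°×1°, digits 0–9): lon ⌊12.04773/2⌋ = 6; lat ⌊3.57270/1⌋ = 3.
Subsquare (5′×2.5′, letters a–x): lon ⌊0.04773/0.0833333⌋ = 0 → a; lat ⌊0.57270/0.0416667⌋ = 13 → n.
Extended square (30″×15″, digits 0–9): lon ⌊0.04773/0.00833333⌋ = 5; lat ⌊0.03103/0.00416667⌋ = 7.

HC63an57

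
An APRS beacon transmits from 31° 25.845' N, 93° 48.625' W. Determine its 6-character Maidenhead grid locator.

EM31ck

Add 180° to longitude and 90° to latitude: 86.1896, 121.4308.
Field (20°×10°, letters A–R): lon ⌊86.1896/20⌋ = 4 → E; lat ⌊121.4308/10⌋ = 12 → M.
Square (2°×1°, digits 0–9): lon ⌊6.1896/2⌋ = 3; lat ⌊1.4308/1⌋ = 1.
Subsquare (5′×2.5′, letters a–x): lon ⌊0.1896/0.0833333⌋ = 2 → c; lat ⌊0.4308/0.0416667⌋ = 10 → k.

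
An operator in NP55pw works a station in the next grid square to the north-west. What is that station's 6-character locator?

Longitude subsquare p = 15; −1 → 14 = o.
Latitude subsquare w = 22; +1 → 23 = x.

NP55ox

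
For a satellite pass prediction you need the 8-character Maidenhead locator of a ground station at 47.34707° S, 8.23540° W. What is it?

Shift to the Maidenhead origin (180°W, 90°S): lon 171.76460, lat 42.65293.
Field (20°×10°, letters A–R): 171.76460/20 → 8 → I, 42.65293/10 → 4 → E; chars IE.
Square (2°×1°, digits 0–9): 11.76460/2 → 5, 2.65293/1 → 2; chars 52.
Subsquare (5′×2.5′, letters a–x): 1.76460/0.0833333 → 21 → v, 0.65293/0.0416667 → 15 → p; chars vp.
Extended square (30″×15″, digits 0–9): 0.01460/0.00833333 → 1, 0.02793/0.00416667 → 6; chars 16.

IE52vp16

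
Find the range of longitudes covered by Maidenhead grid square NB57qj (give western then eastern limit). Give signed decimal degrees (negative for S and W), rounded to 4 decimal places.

91.3333, 91.4167

Field N=13, B=1: +13·20° lon, +1·10° lat → SW at lon 80°, lat -80°.
Square 5, 7: +5·2° lon, +7·1° lat → SW at lon 90°, lat -73°.
Subsquare q=16, j=9: +16·0.0833333° lon, +9·0.0416667° lat → SW at lon 91.3333°, lat -72.625°.
Cell spans 0.0833333° lon × 0.0416667° lat.
west 91.3333, east 91.4167.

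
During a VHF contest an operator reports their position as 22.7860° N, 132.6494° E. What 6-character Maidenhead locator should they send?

PL62hs

Shift to the Maidenhead origin (180°W, 90°S): lon 312.6494, lat 112.7860.
Field (20°×10°, letters A–R): 312.6494/20 → 15 → P, 112.7860/10 → 11 → L; chars PL.
Square (2°×1°, digits 0–9): 12.6494/2 → 6, 2.7860/1 → 2; chars 62.
Subsquare (5′×2.5′, letters a–x): 0.6494/0.0833333 → 7 → h, 0.7860/0.0416667 → 18 → s; chars hs.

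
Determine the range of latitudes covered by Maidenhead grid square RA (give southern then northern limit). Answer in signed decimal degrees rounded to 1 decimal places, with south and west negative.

Field R=17, A=0: +17·20° lon, +0·10° lat → SW at lon 160°, lat -90°.
Cell spans 20° lon × 10° lat.
south -90.0, north -80.0.

-90.0, -80.0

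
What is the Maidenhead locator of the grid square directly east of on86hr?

ON86ir

Longitude subsquare h = 7; +1 → 8 = i.
The latitude characters are unchanged.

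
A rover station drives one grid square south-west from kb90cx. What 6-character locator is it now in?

KB90bw

Longitude subsquare c = 2; −1 → 1 = b.
Latitude subsquare x = 23; −1 → 22 = w.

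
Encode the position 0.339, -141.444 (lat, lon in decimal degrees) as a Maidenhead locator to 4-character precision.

BJ90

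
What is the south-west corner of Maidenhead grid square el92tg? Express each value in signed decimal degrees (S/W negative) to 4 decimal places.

Field E=4, L=11: +4·20° lon, +11·10° lat → SW at lon -100°, lat 20°.
Square 9, 2: +9·2° lon, +2·1° lat → SW at lon -82°, lat 22°.
Subsquare t=19, g=6: +19·0.0833333° lon, +6·0.0416667° lat → SW at lon -80.4167°, lat 22.25°.
latitude 22.2500, longitude -80.4167.

22.2500, -80.4167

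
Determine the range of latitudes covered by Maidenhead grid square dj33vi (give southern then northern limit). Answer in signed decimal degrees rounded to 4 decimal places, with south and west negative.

3.3333, 3.3750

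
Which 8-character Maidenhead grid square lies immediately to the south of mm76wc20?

Latitude extended square 0; −1 → -1, wraps to 9, carry into subsquare.
Latitude subsquare c = 2; −1 → 1 = b.
The longitude characters are unchanged.

MM76wb29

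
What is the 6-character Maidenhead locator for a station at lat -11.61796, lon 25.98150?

KH28xj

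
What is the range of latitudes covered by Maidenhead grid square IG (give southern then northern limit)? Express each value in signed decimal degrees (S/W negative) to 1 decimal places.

Field I=8, G=6: +8·20° lon, +6·10° lat → SW at lon -20°, lat -30°.
Cell spans 20° lon × 10° lat.
south -30.0, north -20.0.

-30.0, -20.0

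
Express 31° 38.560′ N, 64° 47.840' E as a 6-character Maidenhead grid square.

MM21jp

Shift to the Maidenhead origin (180°W, 90°S): lon 244.7973, lat 121.6427.
Field: 244.7973/20 → 12 → M, 121.6427/10 → 12 → M; chars MM.
Square: 4.7973/2 → 2, 1.6427/1 → 1; chars 21.
Subsquare: 0.7973/0.0833333 → 9 → j, 0.6427/0.0416667 → 15 → p; chars jp.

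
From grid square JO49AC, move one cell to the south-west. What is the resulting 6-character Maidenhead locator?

JO39xb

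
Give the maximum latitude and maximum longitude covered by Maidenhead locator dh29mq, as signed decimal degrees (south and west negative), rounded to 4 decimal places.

-10.2917, -114.9167

Field D=3, H=7: +3·20° lon, +7·10° lat → SW at lon -120°, lat -20°.
Square 2, 9: +2·2° lon, +9·1° lat → SW at lon -116°, lat -11°.
Subsquare m=12, q=16: +12·0.0833333° lon, +16·0.0416667° lat → SW at lon -115°, lat -10.3333°.
Cell spans 0.0833333° lon × 0.0416667° lat. NE corner is SW corner plus one full cell.
latitude -10.2917, longitude -114.9167.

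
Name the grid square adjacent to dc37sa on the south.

DC36sx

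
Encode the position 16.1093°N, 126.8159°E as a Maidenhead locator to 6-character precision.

PK36jc

Offset from 180°W / 90°S: lon 306.8159°, lat 106.1093°.
Field (20°×10°, letters A–R): lon ⌊306.8159/20⌋ = 15 → P; lat ⌊106.1093/10⌋ = 10 → K.
Square (2°×1°, digits 0–9): lon ⌊6.8159/2⌋ = 3; lat ⌊6.1093/1⌋ = 6.
Subsquare (5′×2.5′, letters a–x): lon ⌊0.8159/0.0833333⌋ = 9 → j; lat ⌊0.1093/0.0416667⌋ = 2 → c.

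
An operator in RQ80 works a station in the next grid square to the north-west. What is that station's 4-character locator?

Longitude square 8; −1 → 7.
Latitude square 0; +1 → 1.

RQ71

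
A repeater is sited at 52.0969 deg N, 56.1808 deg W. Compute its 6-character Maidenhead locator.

Shift to the Maidenhead origin (180°W, 90°S): lon 123.8192, lat 142.0969.
Field: lon ⌊123.8192/20⌋ = 6 → G; lat ⌊142.0969/10⌋ = 14 → O.
Square: lon ⌊3.8192/2⌋ = 1; lat ⌊2.0969/1⌋ = 2.
Subsquare: lon ⌊1.8192/0.0833333⌋ = 21 → v; lat ⌊0.0969/0.0416667⌋ = 2 → c.

GO12vc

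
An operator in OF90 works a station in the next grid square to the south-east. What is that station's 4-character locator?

Longitude square 9; +1 → 10, wraps to 0, carry into field.
Longitude field O = 14; +1 → 15 = P.
Latitude square 0; −1 → -1, wraps to 9, carry into field.
Latitude field F = 5; −1 → 4 = E.

PE09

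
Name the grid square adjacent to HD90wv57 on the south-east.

HD90wv66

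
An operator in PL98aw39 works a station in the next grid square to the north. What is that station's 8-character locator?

Latitude extended square 9; +1 → 10, wraps to 0, carry into subsquare.
Latitude subsquare w = 22; +1 → 23 = x.
The longitude characters are unchanged.

PL98ax30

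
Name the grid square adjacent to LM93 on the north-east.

MM04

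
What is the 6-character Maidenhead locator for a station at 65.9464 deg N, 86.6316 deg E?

Shift to the Maidenhead origin (180°W, 90°S): lon 266.6316, lat 155.9464.
Field (20°×10°, letters A–R): lon ⌊266.6316/20⌋ = 13 → N; lat ⌊155.9464/10⌋ = 15 → P.
Square (2°×1°, digits 0–9): lon ⌊6.6316/2⌋ = 3; lat ⌊5.9464/1⌋ = 5.
Subsquare (5′×2.5′, letters a–x): lon ⌊0.6316/0.0833333⌋ = 7 → h; lat ⌊0.9464/0.0416667⌋ = 22 → w.

NP35hw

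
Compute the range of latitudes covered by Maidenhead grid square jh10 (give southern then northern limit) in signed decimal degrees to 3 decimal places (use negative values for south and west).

Field J=9, H=7: +9·20° lon, +7·10° lat → SW at lon 0°, lat -20°.
Square 1, 0: +1·2° lon, +0·1° lat → SW at lon 2°, lat -20°.
Cell spans 2° lon × 1° lat.
south -20.000, north -19.000.

-20.000, -19.000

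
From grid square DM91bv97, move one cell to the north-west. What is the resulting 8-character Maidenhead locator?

DM91bv88

Longitude extended square 9; −1 → 8.
Latitude extended square 7; +1 → 8.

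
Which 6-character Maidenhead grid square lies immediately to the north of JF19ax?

JG10aa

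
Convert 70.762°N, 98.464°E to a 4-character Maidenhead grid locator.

NQ90

Offset from 180°W / 90°S: lon 278.46°, lat 160.76°.
Field: lon ⌊278.46/20⌋ = 13 → N; lat ⌊160.76/10⌋ = 16 → Q.
Square: lon ⌊18.46/2⌋ = 9; lat ⌊0.76/1⌋ = 0.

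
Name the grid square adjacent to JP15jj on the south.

Latitude subsquare j = 9; −1 → 8 = i.
The longitude characters are unchanged.

JP15ji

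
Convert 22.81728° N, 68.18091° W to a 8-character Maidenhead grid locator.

FL52vt86

Offset from 180°W / 90°S: lon 111.81909°, lat 112.81728°.
Field: lon ⌊111.81909/20⌋ = 5 → F; lat ⌊112.81728/10⌋ = 11 → L.
Square: lon ⌊11.81909/2⌋ = 5; lat ⌊2.81728/1⌋ = 2.
Subsquare: lon ⌊1.81909/0.0833333⌋ = 21 → v; lat ⌊0.81728/0.0416667⌋ = 19 → t.
Extended square: lon ⌊0.06909/0.00833333⌋ = 8; lat ⌊0.02561/0.00416667⌋ = 6.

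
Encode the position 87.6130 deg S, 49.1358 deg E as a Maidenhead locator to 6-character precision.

Shift to the Maidenhead origin (180°W, 90°S): lon 229.1358, lat 2.3870.
Field: lon ⌊229.1358/20⌋ = 11 → L; lat ⌊2.3870/10⌋ = 0 → A.
Square: lon ⌊9.1358/2⌋ = 4; lat ⌊2.3870/1⌋ = 2.
Subsquare: lon ⌊1.1358/0.0833333⌋ = 13 → n; lat ⌊0.3870/0.0416667⌋ = 9 → j.

LA42nj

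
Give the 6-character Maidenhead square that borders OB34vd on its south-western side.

OB34uc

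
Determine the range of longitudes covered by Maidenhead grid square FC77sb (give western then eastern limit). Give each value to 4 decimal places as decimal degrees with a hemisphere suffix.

64.5000° W, 64.4167° W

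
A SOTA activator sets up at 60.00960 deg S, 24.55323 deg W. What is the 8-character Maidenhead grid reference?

Shift to the Maidenhead origin (180°W, 90°S): lon 155.44677, lat 29.99040.
Field: lon ⌊155.44677/20⌋ = 7 → H; lat ⌊29.99040/10⌋ = 2 → C.
Square: lon ⌊15.44677/2⌋ = 7; lat ⌊9.99040/1⌋ = 9.
Subsquare: lon ⌊1.44677/0.0833333⌋ = 17 → r; lat ⌊0.99040/0.0416667⌋ = 23 → x.
Extended square: lon ⌊0.03010/0.00833333⌋ = 3; lat ⌊0.03207/0.00416667⌋ = 7.

HC79rx37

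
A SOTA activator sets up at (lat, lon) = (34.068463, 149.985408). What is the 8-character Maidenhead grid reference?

QM44xb86

Offset from 180°W / 90°S: lon 329.98541°, lat 124.06846°.
Field: lon ⌊329.98541/20⌋ = 16 → Q; lat ⌊124.06846/10⌋ = 12 → M.
Square: lon ⌊9.98541/2⌋ = 4; lat ⌊4.06846/1⌋ = 4.
Subsquare: lon ⌊1.98541/0.0833333⌋ = 23 → x; lat ⌊0.06846/0.0416667⌋ = 1 → b.
Extended square: lon ⌊0.06874/0.00833333⌋ = 8; lat ⌊0.02680/0.00416667⌋ = 6.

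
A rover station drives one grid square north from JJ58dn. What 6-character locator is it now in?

JJ58do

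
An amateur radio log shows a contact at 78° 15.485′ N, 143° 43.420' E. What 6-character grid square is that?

QQ18ug

Shift to the Maidenhead origin (180°W, 90°S): lon 323.7237, lat 168.2581.
Field: 323.7237/20 → 16 → Q, 168.2581/10 → 16 → Q; chars QQ.
Square: 3.7237/2 → 1, 8.2581/1 → 8; chars 18.
Subsquare: 1.7237/0.0833333 → 20 → u, 0.2581/0.0416667 → 6 → g; chars ug.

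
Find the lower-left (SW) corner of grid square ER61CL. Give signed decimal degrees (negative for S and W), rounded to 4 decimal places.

81.4583, -87.8333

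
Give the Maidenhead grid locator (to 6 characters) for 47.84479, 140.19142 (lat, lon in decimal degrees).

Add 180° to longitude and 90° to latitude: 320.1914, 137.8448.
Field: 320.1914/20 → 16 → Q, 137.8448/10 → 13 → N; chars QN.
Square: 0.1914/2 → 0, 7.8448/1 → 7; chars 07.
Subsquare: 0.1914/0.0833333 → 2 → c, 0.8448/0.0416667 → 20 → u; chars cu.

QN07cu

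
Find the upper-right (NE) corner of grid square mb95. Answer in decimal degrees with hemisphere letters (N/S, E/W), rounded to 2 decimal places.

74.00° S, 80.00° E

Field M=12, B=1: +12·20° lon, +1·10° lat → SW at lon 60°, lat -80°.
Square 9, 5: +9·2° lon, +5·1° lat → SW at lon 78°, lat -75°.
Cell spans 2° lon × 1° lat. NE corner is SW corner plus one full cell.
latitude 74.00° S, longitude 80.00° E.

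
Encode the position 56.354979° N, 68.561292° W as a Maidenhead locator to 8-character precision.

Shift to the Maidenhead origin (180°W, 90°S): lon 111.43871, lat 146.35498.
Field (20°×10°, letters A–R): 111.43871/20 → 5 → F, 146.35498/10 → 14 → O; chars FO.
Square (2°×1°, digits 0–9): 11.43871/2 → 5, 6.35498/1 → 6; chars 56.
Subsquare (5′×2.5′, letters a–x): 1.43871/0.0833333 → 17 → r, 0.35498/0.0416667 → 8 → i; chars ri.
Extended square (30″×15″, digits 0–9): 0.02204/0.00833333 → 2, 0.02165/0.00416667 → 5; chars 25.

FO56ri25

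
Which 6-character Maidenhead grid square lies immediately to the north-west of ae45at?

Longitude subsquare a = 0; −1 → -1, wraps to 23 = x, carry into square.
Longitude square 4; −1 → 3.
Latitude subsquare t = 19; +1 → 20 = u.

AE35xu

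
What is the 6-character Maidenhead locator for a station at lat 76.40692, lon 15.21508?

Shift to the Maidenhead origin (180°W, 90°S): lon 195.2151, lat 166.4069.
Field: 195.2151/20 → 9 → J, 166.4069/10 → 16 → Q; chars JQ.
Square: 15.2151/2 → 7, 6.4069/1 → 6; chars 76.
Subsquare: 1.2151/0.0833333 → 14 → o, 0.4069/0.0416667 → 9 → j; chars oj.

JQ76oj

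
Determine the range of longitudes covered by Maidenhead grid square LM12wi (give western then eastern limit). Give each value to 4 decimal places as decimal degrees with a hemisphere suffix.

43.8333° E, 43.9167° E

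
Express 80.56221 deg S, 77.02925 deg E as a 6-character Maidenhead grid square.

Shift to the Maidenhead origin (180°W, 90°S): lon 257.0292, lat 9.4378.
Field: lon ⌊257.0292/20⌋ = 12 → M; lat ⌊9.4378/10⌋ = 0 → A.
Square: lon ⌊17.0292/2⌋ = 8; lat ⌊9.4378/1⌋ = 9.
Subsquare: lon ⌊1.0292/0.0833333⌋ = 12 → m; lat ⌊0.4378/0.0416667⌋ = 10 → k.

MA89mk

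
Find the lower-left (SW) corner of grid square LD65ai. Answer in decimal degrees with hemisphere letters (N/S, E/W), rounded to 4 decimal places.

54.6667° S, 52.0000° E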